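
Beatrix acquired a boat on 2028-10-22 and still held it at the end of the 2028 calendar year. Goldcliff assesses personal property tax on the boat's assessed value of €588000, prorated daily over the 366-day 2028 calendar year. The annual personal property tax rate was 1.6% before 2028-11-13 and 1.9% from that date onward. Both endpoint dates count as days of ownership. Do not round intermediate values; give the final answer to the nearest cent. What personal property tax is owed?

2028-10-22 to 2028-11-12: 22 days at 1.6% → €588000 × 1.6% × 22/366 = €565.5082
2028-11-13 to 2028-12-31: 49 days at 1.9% → €588000 × 1.9% × 49/366 = €1495.7049
Total = €2061.2131

€2061.21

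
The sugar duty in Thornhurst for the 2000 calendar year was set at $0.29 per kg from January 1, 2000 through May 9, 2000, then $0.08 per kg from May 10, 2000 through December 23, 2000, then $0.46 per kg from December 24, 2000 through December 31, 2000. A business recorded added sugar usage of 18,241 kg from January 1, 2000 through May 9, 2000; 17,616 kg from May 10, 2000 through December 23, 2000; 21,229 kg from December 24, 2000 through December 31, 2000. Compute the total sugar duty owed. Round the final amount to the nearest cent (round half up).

January 1 – May 9, 2000: 18,241 kg at $0.29/kg → $5,289.89
May 10 – December 23, 2000: 17,616 kg at $0.08/kg → $1,409.28
December 24 – December 31, 2000: 21,229 kg at $0.46/kg → $9,765.34

$16,464.51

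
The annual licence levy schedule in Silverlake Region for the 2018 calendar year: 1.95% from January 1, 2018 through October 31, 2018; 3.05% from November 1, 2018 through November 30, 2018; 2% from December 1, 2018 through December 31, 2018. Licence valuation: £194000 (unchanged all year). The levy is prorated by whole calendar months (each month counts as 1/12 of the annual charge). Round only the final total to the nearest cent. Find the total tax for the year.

January 1 – October 31, 2018: 10 months at 1.95% → £194000 × 1.95% × 10/12 = £3152.5000
November 1 – November 30, 2018: 1 month at 3.05% → £194000 × 3.05% × 1/12 = £493.0833
December 1 – December 31, 2018: 1 month at 2% → £194000 × 2% × 1/12 = £323.3333
Total = £3968.9167

£3968.92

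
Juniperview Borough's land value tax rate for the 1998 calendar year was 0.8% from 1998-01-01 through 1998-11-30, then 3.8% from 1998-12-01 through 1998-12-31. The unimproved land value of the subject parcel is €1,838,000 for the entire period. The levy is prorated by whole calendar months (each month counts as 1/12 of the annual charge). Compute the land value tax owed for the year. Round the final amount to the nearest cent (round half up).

€19,299.00

1998-01-01 to 1998-11-30: 11 months at 0.8% → €1,838,000 × 0.8% × 11/12 = €13,478.6667
1998-12-01 to 1998-12-31: 1 month at 3.8% → €1,838,000 × 3.8% × 1/12 = €5,820.3333
Total = €19,299.0000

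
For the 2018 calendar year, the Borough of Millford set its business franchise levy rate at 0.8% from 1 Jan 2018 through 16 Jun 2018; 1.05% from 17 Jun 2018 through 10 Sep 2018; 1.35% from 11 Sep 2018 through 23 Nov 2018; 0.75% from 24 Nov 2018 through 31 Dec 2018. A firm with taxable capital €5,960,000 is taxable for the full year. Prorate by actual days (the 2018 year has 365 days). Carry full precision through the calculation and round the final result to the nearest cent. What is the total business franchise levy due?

€57,526.25

1 Jan – 16 Jun 2018: 167 days at 0.8% → €5,960,000 × 0.8% × 167/365 = €21,815.2329
17 Jun – 10 Sep 2018: 86 days at 1.05% → €5,960,000 × 1.05% × 86/365 = €14,744.8767
11 Sep – 23 Nov 2018: 74 days at 1.35% → €5,960,000 × 1.35% × 74/365 = €16,312.4384
24 Nov – 31 Dec 2018: 38 days at 0.75% → €5,960,000 × 0.75% × 38/365 = €4,653.6986
Total = €57,526.2466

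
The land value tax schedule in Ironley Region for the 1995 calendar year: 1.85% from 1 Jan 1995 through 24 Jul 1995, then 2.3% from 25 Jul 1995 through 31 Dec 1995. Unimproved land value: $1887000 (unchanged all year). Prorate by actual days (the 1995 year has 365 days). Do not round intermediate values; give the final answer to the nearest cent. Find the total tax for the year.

$38631.80

1 Jan – 24 Jul 1995: 205 days at 1.85% → $1887000 × 1.85% × 205/365 = $19606.7055
25 Jul – 31 Dec 1995: 160 days at 2.3% → $1887000 × 2.3% × 160/365 = $19025.0959
Total = $38631.8014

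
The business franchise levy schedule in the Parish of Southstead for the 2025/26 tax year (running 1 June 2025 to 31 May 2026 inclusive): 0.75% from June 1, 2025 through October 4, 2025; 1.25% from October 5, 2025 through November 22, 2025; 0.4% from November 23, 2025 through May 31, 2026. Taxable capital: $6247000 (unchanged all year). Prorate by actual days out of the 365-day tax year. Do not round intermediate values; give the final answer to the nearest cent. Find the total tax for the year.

June 1 – October 4, 2025: 126 days at 0.75% → $6247000 × 0.75% × 126/365 = $16173.7397
October 5 – November 22, 2025: 49 days at 1.25% → $6247000 × 1.25% × 49/365 = $10482.9795
November 23, 2025 – May 31, 2026: 190 days at 0.4% → $6247000 × 0.4% × 190/365 = $13007.4521
Total = $39664.1712

$39664.17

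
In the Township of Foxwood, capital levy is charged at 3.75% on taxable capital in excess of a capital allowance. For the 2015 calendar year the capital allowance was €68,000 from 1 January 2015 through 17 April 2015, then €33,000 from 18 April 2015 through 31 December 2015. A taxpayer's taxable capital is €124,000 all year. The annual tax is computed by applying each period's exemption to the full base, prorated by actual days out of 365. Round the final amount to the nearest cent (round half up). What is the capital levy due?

€3,027.74

1 January – 17 April 2015: 107 days, exemption €68,000 → (€124,000 − €68,000) × 3.75% × 107/365 = €615.6164
18 April – 31 December 2015: 258 days, exemption €33,000 → (€124,000 − €33,000) × 3.75% × 258/365 = €2,412.1233
Total = €3,027.7397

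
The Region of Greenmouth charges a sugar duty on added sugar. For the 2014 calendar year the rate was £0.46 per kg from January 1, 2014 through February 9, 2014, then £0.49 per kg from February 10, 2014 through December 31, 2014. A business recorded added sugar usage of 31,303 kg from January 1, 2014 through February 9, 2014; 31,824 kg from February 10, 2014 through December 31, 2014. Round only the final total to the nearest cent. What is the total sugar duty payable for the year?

January 1 – February 9, 2014: 31,303 kg at £0.46/kg → £14399.38
February 10 – December 31, 2014: 31,824 kg at £0.49/kg → £15593.76

£29993.14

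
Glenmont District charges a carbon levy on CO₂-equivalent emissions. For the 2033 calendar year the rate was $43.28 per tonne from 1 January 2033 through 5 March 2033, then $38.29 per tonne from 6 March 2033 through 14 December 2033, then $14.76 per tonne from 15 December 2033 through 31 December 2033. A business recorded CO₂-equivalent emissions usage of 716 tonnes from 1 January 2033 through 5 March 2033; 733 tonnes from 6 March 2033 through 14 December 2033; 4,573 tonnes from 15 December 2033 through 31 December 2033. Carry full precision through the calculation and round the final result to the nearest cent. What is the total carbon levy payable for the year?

1 January – 5 March 2033: 716 tonnes at $43.28/tonne → $30988.48
6 March – 14 December 2033: 733 tonnes at $38.29/tonne → $28066.57
15 December – 31 December 2033: 4,573 tonnes at $14.76/tonne → $67497.48

$126552.53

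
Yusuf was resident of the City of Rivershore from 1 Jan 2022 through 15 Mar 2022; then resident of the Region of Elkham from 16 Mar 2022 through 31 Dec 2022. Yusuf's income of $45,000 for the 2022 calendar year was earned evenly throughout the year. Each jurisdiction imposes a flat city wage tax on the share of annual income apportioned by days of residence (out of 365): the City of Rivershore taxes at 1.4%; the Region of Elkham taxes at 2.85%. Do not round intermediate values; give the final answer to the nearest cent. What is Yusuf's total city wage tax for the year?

$1,150.21

The City of Rivershore, 1 Jan – 15 Mar 2022: 74 days → $45,000 × 1.4% × 74/365 = $127.7260
The Region of Elkham, 16 Mar – 31 Dec 2022: 291 days → $45,000 × 2.85% × 291/365 = $1,022.4863
Total = $1,150.2123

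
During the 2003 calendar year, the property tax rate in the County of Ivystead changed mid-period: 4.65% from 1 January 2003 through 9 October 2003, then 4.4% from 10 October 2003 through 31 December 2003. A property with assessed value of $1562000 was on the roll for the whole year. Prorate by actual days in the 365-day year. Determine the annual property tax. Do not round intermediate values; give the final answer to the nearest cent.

1 January – 9 October 2003: 282 days at 4.65% → $1562000 × 4.65% × 282/365 = $56116.4548
10 October – 31 December 2003: 83 days at 4.4% → $1562000 × 4.4% × 83/365 = $15628.5589
Total = $71745.0137

$71745.01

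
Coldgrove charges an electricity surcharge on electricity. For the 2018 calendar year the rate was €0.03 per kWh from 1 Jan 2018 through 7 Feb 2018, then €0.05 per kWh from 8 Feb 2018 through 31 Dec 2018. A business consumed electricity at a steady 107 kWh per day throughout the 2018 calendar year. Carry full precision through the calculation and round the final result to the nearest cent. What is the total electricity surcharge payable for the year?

1 Jan – 7 Feb 2018: 38 days × 107 kWh/day = 4,066 kWh at €0.03/kWh → €121.98
8 Feb – 31 Dec 2018: 327 days × 107 kWh/day = 34,989 kWh at €0.05/kWh → €1,749.45

€1,871.43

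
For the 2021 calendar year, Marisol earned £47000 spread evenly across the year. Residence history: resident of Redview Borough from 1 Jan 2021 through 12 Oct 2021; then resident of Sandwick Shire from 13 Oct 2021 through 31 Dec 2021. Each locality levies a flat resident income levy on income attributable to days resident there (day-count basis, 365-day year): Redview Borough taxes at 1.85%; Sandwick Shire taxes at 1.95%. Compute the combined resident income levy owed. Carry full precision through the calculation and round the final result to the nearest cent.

£879.80

Redview Borough, 1 Jan – 12 Oct 2021: 285 days → £47000 × 1.85% × 285/365 = £678.9247
Sandwick Shire, 13 Oct – 31 Dec 2021: 80 days → £47000 × 1.95% × 80/365 = £200.8767
Total = £879.8014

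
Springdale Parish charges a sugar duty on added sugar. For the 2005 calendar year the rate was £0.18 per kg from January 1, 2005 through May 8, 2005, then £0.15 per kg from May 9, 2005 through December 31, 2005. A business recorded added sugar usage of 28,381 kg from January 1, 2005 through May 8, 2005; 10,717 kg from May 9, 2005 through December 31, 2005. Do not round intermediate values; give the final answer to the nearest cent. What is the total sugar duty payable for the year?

January 1 – May 8, 2005: 28,381 kg at £0.18/kg → £5,108.58
May 9 – December 31, 2005: 10,717 kg at £0.15/kg → £1,607.55

£6,716.13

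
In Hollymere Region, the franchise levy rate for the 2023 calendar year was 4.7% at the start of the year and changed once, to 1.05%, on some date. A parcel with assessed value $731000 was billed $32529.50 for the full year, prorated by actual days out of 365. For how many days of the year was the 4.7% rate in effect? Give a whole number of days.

Let d = days at the first rate; then 365 − d days at the second rate.
$731000 × [4.7%·d + 1.05%·(365−d)] / 365 = $32529.50
Solving gives d = 340, so the new rate took effect on December 7, 2023.

340 days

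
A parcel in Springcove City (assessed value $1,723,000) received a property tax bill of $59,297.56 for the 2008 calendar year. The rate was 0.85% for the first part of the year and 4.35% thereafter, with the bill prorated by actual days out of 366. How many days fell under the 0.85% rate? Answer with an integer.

Let d = days at the first rate; then 366 − d days at the second rate.
$1,723,000 × [0.85%·d + 4.35%·(366−d)] / 366 = $59,297.56
Solving gives d = 95, so the new rate took effect on 5 April 2008.

95 days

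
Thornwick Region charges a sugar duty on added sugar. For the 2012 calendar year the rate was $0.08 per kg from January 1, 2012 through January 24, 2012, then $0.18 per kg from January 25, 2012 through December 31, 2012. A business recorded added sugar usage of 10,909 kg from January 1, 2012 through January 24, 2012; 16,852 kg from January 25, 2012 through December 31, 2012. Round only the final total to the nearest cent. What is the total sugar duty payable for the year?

January 1 – January 24, 2012: 10,909 kg at $0.08/kg → $872.72
January 25 – December 31, 2012: 16,852 kg at $0.18/kg → $3033.36

$3906.08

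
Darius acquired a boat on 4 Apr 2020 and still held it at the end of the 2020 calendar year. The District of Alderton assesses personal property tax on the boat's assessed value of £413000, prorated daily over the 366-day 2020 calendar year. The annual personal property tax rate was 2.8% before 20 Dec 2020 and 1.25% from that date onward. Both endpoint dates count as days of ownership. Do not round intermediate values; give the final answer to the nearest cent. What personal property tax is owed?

£8384.13

4 Apr – 19 Dec 2020: 260 days at 2.8% → £413000 × 2.8% × 260/366 = £8214.8634
20 Dec – 31 Dec 2020: 12 days at 1.25% → £413000 × 1.25% × 12/366 = £169.2623
Total = £8384.1257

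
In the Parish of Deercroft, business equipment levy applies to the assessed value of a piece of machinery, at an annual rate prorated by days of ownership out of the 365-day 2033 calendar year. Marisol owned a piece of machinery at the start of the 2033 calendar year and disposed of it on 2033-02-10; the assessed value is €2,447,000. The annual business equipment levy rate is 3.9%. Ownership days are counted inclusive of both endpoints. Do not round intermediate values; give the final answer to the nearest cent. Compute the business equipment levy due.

Days held (2033-01-01 to 2033-02-10): 41 out of 365
Tax = €2,447,000 × 3.9% × 41/365 = €10,719.8712

€10,719.87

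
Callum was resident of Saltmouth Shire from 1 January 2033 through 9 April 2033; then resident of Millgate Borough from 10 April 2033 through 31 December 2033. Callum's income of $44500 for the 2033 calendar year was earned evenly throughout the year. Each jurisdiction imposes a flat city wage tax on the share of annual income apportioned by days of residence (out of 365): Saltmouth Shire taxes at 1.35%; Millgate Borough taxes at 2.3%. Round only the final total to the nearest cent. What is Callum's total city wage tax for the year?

$908.84

Saltmouth Shire, 1 January – 9 April 2033: 99 days → $44500 × 1.35% × 99/365 = $162.9432
Millgate Borough, 10 April – 31 December 2033: 266 days → $44500 × 2.3% × 266/365 = $745.8932
Total = $908.8363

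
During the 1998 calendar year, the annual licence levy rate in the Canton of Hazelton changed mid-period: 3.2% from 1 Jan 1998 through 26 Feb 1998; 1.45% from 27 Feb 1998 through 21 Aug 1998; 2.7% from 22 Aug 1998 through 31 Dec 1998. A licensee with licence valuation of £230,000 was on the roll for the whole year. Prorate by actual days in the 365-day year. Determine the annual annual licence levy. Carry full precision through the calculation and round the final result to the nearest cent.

1 Jan – 26 Feb 1998: 57 days at 3.2% → £230,000 × 3.2% × 57/365 = £1,149.3699
27 Feb – 21 Aug 1998: 176 days at 1.45% → £230,000 × 1.45% × 176/365 = £1,608.1096
22 Aug – 31 Dec 1998: 132 days at 2.7% → £230,000 × 2.7% × 132/365 = £2,245.8082
Total = £5,003.2877

£5,003.29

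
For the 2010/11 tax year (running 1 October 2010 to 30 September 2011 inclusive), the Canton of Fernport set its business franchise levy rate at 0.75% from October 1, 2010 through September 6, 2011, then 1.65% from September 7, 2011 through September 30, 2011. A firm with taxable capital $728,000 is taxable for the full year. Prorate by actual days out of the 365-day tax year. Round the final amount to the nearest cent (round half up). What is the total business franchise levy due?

October 1, 2010 – September 6, 2011: 341 days at 0.75% → $728,000 × 0.75% × 341/365 = $5,100.9863
September 7 – September 30, 2011: 24 days at 1.65% → $728,000 × 1.65% × 24/365 = $789.8301
Total = $5,890.8164

$5,890.82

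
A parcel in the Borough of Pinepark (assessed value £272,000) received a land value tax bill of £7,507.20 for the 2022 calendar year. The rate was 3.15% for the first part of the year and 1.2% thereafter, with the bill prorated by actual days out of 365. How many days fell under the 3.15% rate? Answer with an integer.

292 days

Let d = days at the first rate; then 365 − d days at the second rate.
£272,000 × [3.15%·d + 1.2%·(365−d)] / 365 = £7,507.20
Solving gives d = 292, so the new rate took effect on October 20, 2022.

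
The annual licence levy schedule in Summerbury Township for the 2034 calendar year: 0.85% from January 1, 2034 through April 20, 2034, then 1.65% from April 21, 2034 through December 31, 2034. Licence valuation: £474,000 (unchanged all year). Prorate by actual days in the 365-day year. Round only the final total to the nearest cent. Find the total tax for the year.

£6,678.21

January 1 – April 20, 2034: 110 days at 0.85% → £474,000 × 0.85% × 110/365 = £1,214.2192
April 21 – December 31, 2034: 255 days at 1.65% → £474,000 × 1.65% × 255/365 = £5,463.9863
Total = £6,678.2055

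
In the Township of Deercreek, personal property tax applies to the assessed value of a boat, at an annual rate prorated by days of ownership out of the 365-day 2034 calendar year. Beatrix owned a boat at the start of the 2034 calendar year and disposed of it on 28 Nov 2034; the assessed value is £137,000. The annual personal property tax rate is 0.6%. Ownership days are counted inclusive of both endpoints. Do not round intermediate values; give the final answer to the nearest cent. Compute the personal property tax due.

Days held (1 Jan – 28 Nov 2034): 332 out of 365
Tax = £137,000 × 0.6% × 332/365 = £747.6822

£747.68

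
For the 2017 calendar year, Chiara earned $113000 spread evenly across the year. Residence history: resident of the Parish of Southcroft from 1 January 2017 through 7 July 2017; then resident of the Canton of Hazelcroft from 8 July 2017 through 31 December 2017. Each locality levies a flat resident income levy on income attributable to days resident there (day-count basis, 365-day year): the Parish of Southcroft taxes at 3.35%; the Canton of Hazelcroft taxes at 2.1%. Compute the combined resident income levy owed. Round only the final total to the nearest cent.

The Parish of Southcroft, 1 January – 7 July 2017: 188 days → $113000 × 3.35% × 188/365 = $1949.7918
The Canton of Hazelcroft, 8 July – 31 December 2017: 177 days → $113000 × 2.1% × 177/365 = $1150.7425
Total = $3100.5342

$3100.53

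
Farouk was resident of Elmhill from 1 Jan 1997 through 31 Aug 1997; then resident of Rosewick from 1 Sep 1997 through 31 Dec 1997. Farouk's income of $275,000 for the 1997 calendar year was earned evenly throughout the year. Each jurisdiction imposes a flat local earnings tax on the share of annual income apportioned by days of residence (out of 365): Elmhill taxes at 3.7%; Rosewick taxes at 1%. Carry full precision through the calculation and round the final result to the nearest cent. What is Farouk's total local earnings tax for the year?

Elmhill, 1 Jan – 31 Aug 1997: 243 days → $275,000 × 3.7% × 243/365 = $6,774.0411
Rosewick, 1 Sep – 31 Dec 1997: 122 days → $275,000 × 1% × 122/365 = $919.1781
Total = $7,693.2192

$7,693.22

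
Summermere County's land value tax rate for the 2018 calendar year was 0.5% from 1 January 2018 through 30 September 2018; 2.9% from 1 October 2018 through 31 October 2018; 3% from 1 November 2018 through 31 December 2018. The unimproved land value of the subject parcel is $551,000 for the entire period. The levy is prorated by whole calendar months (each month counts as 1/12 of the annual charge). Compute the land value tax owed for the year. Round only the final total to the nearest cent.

$6,152.83

1 January – 30 September 2018: 9 months at 0.5% → $551,000 × 0.5% × 9/12 = $2,066.2500
1 October – 31 October 2018: 1 month at 2.9% → $551,000 × 2.9% × 1/12 = $1,331.5833
1 November – 31 December 2018: 2 months at 3% → $551,000 × 3% × 2/12 = $2,755.0000
Total = $6,152.8333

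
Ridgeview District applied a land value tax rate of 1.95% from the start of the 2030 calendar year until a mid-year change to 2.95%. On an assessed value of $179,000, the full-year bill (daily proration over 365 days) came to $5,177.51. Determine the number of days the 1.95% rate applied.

21 days

Let d = days at the first rate; then 365 − d days at the second rate.
$179,000 × [1.95%·d + 2.95%·(365−d)] / 365 = $5,177.51
Solving gives d = 21, so the new rate took effect on 22 January 2030.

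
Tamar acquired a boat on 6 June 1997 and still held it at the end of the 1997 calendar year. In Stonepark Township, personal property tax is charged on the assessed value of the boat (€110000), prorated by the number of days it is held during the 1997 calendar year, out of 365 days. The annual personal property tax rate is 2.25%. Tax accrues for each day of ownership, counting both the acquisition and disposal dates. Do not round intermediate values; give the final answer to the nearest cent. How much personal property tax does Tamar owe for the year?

Days held (6 June – 31 December 1997): 209 out of 365
Tax = €110000 × 2.25% × 209/365 = €1417.1918

€1417.19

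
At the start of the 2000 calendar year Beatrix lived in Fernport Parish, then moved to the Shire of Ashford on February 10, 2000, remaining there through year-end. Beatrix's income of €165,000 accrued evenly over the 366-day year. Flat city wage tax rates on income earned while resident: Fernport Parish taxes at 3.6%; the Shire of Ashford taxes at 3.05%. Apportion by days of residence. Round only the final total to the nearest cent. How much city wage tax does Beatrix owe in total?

€5,131.68

Fernport Parish, January 1 – February 9, 2000: 40 days → €165,000 × 3.6% × 40/366 = €649.1803
The Shire of Ashford, February 10 – December 31, 2000: 326 days → €165,000 × 3.05% × 326/366 = €4,482.5000
Total = €5,131.6803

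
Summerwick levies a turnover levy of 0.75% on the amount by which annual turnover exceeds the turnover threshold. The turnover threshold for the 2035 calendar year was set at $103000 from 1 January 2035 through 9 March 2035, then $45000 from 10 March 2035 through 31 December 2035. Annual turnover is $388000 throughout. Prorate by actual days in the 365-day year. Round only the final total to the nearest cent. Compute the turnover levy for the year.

1 January – 9 March 2035: 68 days, exemption $103000 → ($388000 − $103000) × 0.75% × 68/365 = $398.2192
10 March – 31 December 2035: 297 days, exemption $45000 → ($388000 − $45000) × 0.75% × 297/365 = $2093.2397
Total = $2491.4589

$2491.46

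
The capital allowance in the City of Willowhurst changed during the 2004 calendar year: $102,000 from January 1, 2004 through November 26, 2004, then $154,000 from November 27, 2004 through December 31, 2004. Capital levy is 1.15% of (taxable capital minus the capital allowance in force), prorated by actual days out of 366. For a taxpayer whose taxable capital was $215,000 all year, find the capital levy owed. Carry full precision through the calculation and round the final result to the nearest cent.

$1,242.31

January 1 – November 26, 2004: 331 days, exemption $102,000 → ($215,000 − $102,000) × 1.15% × 331/366 = $1,175.2309
November 27 – December 31, 2004: 35 days, exemption $154,000 → ($215,000 − $154,000) × 1.15% × 35/366 = $67.0833
Total = $1,242.3142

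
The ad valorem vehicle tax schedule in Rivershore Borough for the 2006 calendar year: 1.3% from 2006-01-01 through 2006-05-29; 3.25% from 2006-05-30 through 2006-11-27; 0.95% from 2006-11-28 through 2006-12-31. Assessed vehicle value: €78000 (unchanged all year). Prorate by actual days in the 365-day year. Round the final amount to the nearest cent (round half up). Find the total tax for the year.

2006-01-01 to 2006-05-29: 149 days at 1.3% → €78000 × 1.3% × 149/365 = €413.9342
2006-05-30 to 2006-11-27: 182 days at 3.25% → €78000 × 3.25% × 182/365 = €1264.0274
2006-11-28 to 2006-12-31: 34 days at 0.95% → €78000 × 0.95% × 34/365 = €69.0247
Total = €1746.9863

€1746.99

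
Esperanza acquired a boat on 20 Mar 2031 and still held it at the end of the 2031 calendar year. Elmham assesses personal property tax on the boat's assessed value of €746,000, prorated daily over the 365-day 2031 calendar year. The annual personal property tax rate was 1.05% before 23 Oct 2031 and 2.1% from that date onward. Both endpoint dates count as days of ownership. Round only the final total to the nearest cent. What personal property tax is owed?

€7,661.32

20 Mar – 22 Oct 2031: 217 days at 1.05% → €746,000 × 1.05% × 217/365 = €4,656.8795
23 Oct – 31 Dec 2031: 70 days at 2.1% → €746,000 × 2.1% × 70/365 = €3,004.4384
Total = €7,661.3178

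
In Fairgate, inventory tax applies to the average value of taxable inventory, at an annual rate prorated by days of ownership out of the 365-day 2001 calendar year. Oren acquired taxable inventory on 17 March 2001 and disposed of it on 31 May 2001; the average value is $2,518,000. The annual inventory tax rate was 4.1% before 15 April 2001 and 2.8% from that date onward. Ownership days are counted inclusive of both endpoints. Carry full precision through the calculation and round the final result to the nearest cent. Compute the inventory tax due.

17 March – 14 April 2001: 29 days at 4.1% → $2,518,000 × 4.1% × 29/365 = $8,202.4712
15 April – 31 May 2001: 47 days at 2.8% → $2,518,000 × 2.8% × 47/365 = $9,078.5973
Total = $17,281.0685

$17,281.07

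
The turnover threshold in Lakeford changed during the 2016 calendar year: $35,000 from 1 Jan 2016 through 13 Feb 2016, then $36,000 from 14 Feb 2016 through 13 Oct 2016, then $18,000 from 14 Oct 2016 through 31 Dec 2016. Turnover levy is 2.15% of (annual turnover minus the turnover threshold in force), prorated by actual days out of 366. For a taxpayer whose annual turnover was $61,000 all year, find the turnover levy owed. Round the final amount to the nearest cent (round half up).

1 Jan – 13 Feb 2016: 44 days, exemption $35,000 → ($61,000 − $35,000) × 2.15% × 44/366 = $67.2022
14 Feb – 13 Oct 2016: 243 days, exemption $36,000 → ($61,000 − $36,000) × 2.15% × 243/366 = $356.8648
14 Oct – 31 Dec 2016: 79 days, exemption $18,000 → ($61,000 − $18,000) × 2.15% × 79/366 = $199.5505
Total = $623.6175

$623.62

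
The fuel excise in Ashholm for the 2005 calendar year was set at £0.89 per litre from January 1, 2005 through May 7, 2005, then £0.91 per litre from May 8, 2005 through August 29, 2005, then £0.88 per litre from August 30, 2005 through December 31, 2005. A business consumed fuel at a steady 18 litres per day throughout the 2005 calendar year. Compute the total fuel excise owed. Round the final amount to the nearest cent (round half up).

£5866.02

January 1 – May 7, 2005: 127 days × 18 litres/day = 2,286 litres at £0.89/litre → £2034.54
May 8 – August 29, 2005: 114 days × 18 litres/day = 2,052 litres at £0.91/litre → £1867.32
August 30 – December 31, 2005: 124 days × 18 litres/day = 2,232 litres at £0.88/litre → £1964.16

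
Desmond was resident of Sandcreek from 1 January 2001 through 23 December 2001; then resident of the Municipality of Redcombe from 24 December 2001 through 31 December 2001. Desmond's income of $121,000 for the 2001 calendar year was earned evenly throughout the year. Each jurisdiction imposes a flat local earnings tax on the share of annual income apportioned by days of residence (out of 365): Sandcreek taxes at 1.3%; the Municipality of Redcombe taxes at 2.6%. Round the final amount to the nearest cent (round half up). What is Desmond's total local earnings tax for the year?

Sandcreek, 1 January – 23 December 2001: 357 days → $121,000 × 1.3% × 357/365 = $1,538.5233
The Municipality of Redcombe, 24 December – 31 December 2001: 8 days → $121,000 × 2.6% × 8/365 = $68.9534
Total = $1,607.4767

$1,607.48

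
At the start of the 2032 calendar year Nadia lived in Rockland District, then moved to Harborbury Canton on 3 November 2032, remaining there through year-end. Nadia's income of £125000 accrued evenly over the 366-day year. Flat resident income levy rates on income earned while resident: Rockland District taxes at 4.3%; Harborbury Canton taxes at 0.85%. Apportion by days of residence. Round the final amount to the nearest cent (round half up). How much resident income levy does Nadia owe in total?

Rockland District, 1 January – 2 November 2032: 307 days → £125000 × 4.3% × 307/366 = £4508.5383
Harborbury Canton, 3 November – 31 December 2032: 59 days → £125000 × 0.85% × 59/366 = £171.2773
Total = £4679.8156

£4679.82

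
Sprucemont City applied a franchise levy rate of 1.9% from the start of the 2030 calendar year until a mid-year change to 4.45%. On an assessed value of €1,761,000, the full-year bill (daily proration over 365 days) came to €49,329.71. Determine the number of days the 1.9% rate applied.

Let d = days at the first rate; then 365 − d days at the second rate.
€1,761,000 × [1.9%·d + 4.45%·(365−d)] / 365 = €49,329.71
Solving gives d = 236, so the new rate took effect on 25 Aug 2030.

236 days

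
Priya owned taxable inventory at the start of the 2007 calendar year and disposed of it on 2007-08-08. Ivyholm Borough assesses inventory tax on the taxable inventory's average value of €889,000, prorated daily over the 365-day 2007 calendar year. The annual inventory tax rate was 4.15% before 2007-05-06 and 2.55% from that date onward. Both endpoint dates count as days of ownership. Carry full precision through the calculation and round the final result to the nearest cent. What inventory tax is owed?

€18,535.04

2007-01-01 to 2007-05-05: 125 days at 4.15% → €889,000 × 4.15% × 125/365 = €12,634.7603
2007-05-06 to 2007-08-08: 95 days at 2.55% → €889,000 × 2.55% × 95/365 = €5,900.2808
Total = €18,535.0411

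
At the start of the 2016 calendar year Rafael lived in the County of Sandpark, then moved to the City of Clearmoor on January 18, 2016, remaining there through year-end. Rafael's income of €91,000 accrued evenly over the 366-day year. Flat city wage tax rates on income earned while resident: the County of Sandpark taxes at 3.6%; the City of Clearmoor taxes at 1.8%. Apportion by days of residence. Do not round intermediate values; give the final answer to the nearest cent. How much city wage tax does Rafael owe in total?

€1,714.08

The County of Sandpark, January 1 – January 17, 2016: 17 days → €91,000 × 3.6% × 17/366 = €152.1639
The City of Clearmoor, January 18 – December 31, 2016: 349 days → €91,000 × 1.8% × 349/366 = €1,561.9180
Total = €1,714.0820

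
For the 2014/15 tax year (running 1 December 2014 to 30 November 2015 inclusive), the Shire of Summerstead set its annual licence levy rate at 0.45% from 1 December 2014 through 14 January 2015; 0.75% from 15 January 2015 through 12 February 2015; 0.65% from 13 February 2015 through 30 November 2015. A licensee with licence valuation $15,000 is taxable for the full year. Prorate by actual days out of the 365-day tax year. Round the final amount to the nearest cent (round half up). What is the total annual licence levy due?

1 December 2014 – 14 January 2015: 45 days at 0.45% → $15,000 × 0.45% × 45/365 = $8.3219
15 January – 12 February 2015: 29 days at 0.75% → $15,000 × 0.75% × 29/365 = $8.9384
13 February – 30 November 2015: 291 days at 0.65% → $15,000 × 0.65% × 291/365 = $77.7329
Total = $94.9932

$94.99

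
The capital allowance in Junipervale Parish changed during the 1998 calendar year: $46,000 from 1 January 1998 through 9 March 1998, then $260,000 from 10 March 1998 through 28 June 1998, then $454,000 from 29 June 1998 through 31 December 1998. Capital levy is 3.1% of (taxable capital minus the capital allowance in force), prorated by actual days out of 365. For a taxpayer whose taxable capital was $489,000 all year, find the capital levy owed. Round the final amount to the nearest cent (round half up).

$5,270.25

1 January – 9 March 1998: 68 days, exemption $46,000 → ($489,000 − $46,000) × 3.1% × 68/365 = $2,558.4767
10 March – 28 June 1998: 111 days, exemption $260,000 → ($489,000 − $260,000) × 3.1% × 111/365 = $2,158.8740
29 June – 31 December 1998: 186 days, exemption $454,000 → ($489,000 − $454,000) × 3.1% × 186/365 = $552.9041
Total = $5,270.2548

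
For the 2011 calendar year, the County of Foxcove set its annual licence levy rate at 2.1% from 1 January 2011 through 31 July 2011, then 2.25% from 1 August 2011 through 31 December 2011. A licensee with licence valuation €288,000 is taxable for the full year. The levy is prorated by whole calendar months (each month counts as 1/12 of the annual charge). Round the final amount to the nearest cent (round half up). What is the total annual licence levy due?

€6,228.00

1 January – 31 July 2011: 7 months at 2.1% → €288,000 × 2.1% × 7/12 = €3,528.0000
1 August – 31 December 2011: 5 months at 2.25% → €288,000 × 2.25% × 5/12 = €2,700.0000
Total = €6,228.0000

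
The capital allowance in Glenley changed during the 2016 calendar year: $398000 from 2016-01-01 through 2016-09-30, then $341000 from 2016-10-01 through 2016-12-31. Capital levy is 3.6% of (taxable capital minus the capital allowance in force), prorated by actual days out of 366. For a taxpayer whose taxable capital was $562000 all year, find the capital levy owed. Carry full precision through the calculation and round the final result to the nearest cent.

$6419.80

2016-01-01 to 2016-09-30: 274 days, exemption $398000 → ($562000 − $398000) × 3.6% × 274/366 = $4419.9344
2016-10-01 to 2016-12-31: 92 days, exemption $341000 → ($562000 − $341000) × 3.6% × 92/366 = $1999.8689
Total = $6419.8033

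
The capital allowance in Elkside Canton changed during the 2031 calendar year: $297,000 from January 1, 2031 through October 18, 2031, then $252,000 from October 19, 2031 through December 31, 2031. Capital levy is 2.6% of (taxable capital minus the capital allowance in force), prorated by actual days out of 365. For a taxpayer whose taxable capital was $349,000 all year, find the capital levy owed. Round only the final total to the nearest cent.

$1,589.21

January 1 – October 18, 2031: 291 days, exemption $297,000 → ($349,000 − $297,000) × 2.6% × 291/365 = $1,077.8959
October 19 – December 31, 2031: 74 days, exemption $252,000 → ($349,000 − $252,000) × 2.6% × 74/365 = $511.3096
Total = $1,589.2055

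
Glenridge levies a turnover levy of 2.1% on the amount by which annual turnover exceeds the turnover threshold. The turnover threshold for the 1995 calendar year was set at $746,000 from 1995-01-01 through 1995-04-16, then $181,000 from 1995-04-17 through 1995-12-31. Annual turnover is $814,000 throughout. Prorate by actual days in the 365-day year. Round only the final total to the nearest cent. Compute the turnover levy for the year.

$9,847.27

1995-01-01 to 1995-04-16: 106 days, exemption $746,000 → ($814,000 − $746,000) × 2.1% × 106/365 = $414.7068
1995-04-17 to 1995-12-31: 259 days, exemption $181,000 → ($814,000 − $181,000) × 2.1% × 259/365 = $9,432.5671
Total = $9,847.2740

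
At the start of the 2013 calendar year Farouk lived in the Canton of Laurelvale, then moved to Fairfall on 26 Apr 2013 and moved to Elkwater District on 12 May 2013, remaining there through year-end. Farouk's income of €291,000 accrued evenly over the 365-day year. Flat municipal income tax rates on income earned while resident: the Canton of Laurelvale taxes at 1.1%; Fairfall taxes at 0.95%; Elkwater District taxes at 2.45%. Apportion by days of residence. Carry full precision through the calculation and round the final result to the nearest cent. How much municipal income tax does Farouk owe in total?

The Canton of Laurelvale, 1 Jan – 25 Apr 2013: 115 days → €291,000 × 1.1% × 115/365 = €1,008.5342
Fairfall, 26 Apr – 11 May 2013: 16 days → €291,000 × 0.95% × 16/365 = €121.1836
Elkwater District, 12 May – 31 Dec 2013: 234 days → €291,000 × 2.45% × 234/365 = €4,570.6932
Total = €5,700.4110

€5,700.41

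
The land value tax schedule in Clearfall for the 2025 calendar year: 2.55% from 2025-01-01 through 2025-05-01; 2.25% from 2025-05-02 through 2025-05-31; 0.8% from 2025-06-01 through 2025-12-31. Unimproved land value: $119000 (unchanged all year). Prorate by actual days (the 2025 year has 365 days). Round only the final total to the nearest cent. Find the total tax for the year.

2025-01-01 to 2025-05-01: 121 days at 2.55% → $119000 × 2.55% × 121/365 = $1005.9575
2025-05-02 to 2025-05-31: 30 days at 2.25% → $119000 × 2.25% × 30/365 = $220.0685
2025-06-01 to 2025-12-31: 214 days at 0.8% → $119000 × 0.8% × 214/365 = $558.1589
Total = $1784.1849

$1784.18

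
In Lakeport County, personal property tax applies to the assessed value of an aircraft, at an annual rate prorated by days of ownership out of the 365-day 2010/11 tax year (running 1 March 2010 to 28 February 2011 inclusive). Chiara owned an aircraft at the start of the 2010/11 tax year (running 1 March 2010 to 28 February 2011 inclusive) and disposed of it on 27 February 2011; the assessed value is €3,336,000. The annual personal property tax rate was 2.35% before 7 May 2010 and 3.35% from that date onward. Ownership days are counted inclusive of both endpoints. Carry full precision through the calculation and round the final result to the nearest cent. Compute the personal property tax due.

1 March – 6 May 2010: 67 days at 2.35% → €3,336,000 × 2.35% × 67/365 = €14,390.4986
7 May 2010 – 27 February 2011: 297 days at 3.35% → €3,336,000 × 3.35% × 297/365 = €90,935.7041
Total = €105,326.2027

€105,326.20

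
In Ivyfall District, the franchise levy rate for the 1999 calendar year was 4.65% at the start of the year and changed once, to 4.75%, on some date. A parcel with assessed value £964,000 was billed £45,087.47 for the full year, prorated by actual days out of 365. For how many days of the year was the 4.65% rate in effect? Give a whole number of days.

Let d = days at the first rate; then 365 − d days at the second rate.
£964,000 × [4.65%·d + 4.75%·(365−d)] / 365 = £45,087.47
Solving gives d = 266, so the new rate took effect on September 24, 1999.

266 days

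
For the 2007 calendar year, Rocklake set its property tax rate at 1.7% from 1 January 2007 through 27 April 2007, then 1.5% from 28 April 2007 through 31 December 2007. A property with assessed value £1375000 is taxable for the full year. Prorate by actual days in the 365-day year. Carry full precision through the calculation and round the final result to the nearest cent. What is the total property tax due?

1 January – 27 April 2007: 117 days at 1.7% → £1375000 × 1.7% × 117/365 = £7492.8082
28 April – 31 December 2007: 248 days at 1.5% → £1375000 × 1.5% × 248/365 = £14013.6986
Total = £21506.5068

£21506.51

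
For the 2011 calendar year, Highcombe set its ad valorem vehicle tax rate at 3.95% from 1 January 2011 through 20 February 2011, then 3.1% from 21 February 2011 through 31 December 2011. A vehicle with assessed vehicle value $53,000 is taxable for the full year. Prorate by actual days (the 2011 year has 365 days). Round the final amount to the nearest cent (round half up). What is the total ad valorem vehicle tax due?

1 January – 20 February 2011: 51 days at 3.95% → $53,000 × 3.95% × 51/365 = $292.5164
21 February – 31 December 2011: 314 days at 3.1% → $53,000 × 3.1% × 314/365 = $1,413.4301
Total = $1,705.9466

$1,705.95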